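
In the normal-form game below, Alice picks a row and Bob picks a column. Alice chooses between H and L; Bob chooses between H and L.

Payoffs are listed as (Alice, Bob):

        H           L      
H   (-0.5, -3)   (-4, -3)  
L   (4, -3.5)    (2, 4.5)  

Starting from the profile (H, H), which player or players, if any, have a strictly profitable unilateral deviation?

Alice

Alice at (H, H) earns -0.5; deviating to L yields 4 — a strict improvement.
Bob earns -3; deviating to L yields -3 — not better.
Only Alice has a strictly profitable deviation.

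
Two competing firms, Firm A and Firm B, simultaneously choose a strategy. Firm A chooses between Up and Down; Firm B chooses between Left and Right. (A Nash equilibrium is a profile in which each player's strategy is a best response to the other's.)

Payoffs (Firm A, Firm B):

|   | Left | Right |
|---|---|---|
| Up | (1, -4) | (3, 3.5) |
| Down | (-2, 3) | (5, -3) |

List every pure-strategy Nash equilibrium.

(Up, Left): Firm B prefers Right (3.5 > -4) — not an equilibrium.
(Up, Right): Firm A prefers Down (5 > 3) — not an equilibrium.
(Down, Left): Firm A prefers Up (1 > -2) — not an equilibrium.
(Down, Right): Firm B prefers Left (3 > -3) — not an equilibrium.

none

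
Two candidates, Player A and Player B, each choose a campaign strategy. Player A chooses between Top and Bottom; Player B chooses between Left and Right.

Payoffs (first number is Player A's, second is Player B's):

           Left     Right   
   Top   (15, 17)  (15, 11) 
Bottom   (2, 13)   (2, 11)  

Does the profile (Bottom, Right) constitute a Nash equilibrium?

No

At (Bottom, Right), Player A earns 2; switching to Top would give 15, so Player A would deviate.
Player B earns 11; switching to Left would give 13, so Player B would deviate.
Since at least one player can profitably deviate, this is not a Nash equilibrium.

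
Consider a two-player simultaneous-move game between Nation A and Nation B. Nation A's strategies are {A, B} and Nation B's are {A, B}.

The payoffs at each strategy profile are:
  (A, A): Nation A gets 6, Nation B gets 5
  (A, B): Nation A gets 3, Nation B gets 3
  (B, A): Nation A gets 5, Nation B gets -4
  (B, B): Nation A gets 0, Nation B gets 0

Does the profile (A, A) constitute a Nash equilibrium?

At (A, A), Nation A earns 6; switching to B would give 5, so Nation A has no profitable deviation.
Nation B earns 5; switching to B would give 3, so Nation B has no profitable deviation.
Neither player can gain by a unilateral deviation, so this profile is a Nash equilibrium.

Yes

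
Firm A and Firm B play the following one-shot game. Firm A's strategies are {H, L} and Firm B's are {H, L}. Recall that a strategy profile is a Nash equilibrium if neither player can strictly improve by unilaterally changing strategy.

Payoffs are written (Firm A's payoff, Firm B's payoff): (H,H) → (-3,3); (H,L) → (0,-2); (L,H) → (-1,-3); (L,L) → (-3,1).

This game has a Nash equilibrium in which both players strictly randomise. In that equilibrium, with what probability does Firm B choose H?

3/5

Let y be the probability that Firm B plays H. In a completely mixed equilibrium, Firm A must be indifferent between H and L.
Firm A's expected payoff from H is −3y; from L it is −y − 3(1−y).
Setting these equal: −3y = 2y − 3, so y = 3/5.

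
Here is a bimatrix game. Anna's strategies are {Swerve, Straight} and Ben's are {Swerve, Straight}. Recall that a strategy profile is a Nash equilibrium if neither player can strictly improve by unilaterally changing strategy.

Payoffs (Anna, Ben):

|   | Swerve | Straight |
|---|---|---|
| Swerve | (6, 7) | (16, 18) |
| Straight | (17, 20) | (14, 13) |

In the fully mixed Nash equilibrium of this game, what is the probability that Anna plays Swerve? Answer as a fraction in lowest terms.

7/18

Let x be the probability that Anna plays Swerve. In a completely mixed equilibrium, Ben must be indifferent between Swerve and Straight.
Ben's expected payoff from Swerve is 7x + 20(1−x); from Straight it is 18x + 13(1−x).
Setting these equal: −13x + 20 = 5x + 13, so x = 7/18.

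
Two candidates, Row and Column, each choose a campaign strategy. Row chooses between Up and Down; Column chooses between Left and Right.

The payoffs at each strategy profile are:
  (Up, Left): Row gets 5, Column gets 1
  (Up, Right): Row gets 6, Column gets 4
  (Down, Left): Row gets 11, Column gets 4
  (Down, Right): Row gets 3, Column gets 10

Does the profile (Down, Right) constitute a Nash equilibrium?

At (Down, Right), Row earns 3; switching to Up would give 6, so Row would deviate.
Column earns 10; switching to Left would give 4, so Column has no profitable deviation.
Since at least one player can profitably deviate, this is not a Nash equilibrium.

No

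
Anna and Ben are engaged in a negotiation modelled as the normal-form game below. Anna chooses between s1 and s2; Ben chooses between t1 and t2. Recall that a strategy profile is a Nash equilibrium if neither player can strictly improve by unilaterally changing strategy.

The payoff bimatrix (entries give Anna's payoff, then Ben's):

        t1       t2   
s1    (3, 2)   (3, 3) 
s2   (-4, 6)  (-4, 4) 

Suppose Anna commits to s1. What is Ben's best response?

Against s1, Ben earns 2 from t1 and 3 from t2.
So t2 is the best response.

t2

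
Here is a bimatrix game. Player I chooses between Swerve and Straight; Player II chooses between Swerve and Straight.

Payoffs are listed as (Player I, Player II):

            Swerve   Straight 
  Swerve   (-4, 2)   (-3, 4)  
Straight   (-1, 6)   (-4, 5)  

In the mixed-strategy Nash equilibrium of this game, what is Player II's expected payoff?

First find x, the probability Player I plays Swerve, from Player II's indifference between Swerve and Straight: 2x + 6(1−x) = 4x + 5(1−x), giving x = 1/3.
Since Player II is indifferent in equilibrium, Player II's expected payoff equals the payoff from either column against (1/3, 2/3). Using Swerve: 2(1/3) + 6(2/3) = 14/3.

14/3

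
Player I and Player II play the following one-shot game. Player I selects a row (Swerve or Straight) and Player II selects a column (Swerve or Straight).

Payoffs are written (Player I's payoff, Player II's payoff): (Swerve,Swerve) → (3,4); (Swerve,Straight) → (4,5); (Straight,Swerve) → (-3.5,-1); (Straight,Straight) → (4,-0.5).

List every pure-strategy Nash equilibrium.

(Swerve, Straight) and (Straight, Straight)

(Swerve, Swerve): Player II prefers Straight (5 > 4) — not an equilibrium.
(Swerve, Straight): Player I gets 4 ≥ 4 from Straight, and Player II gets 5 ≥ 4 from Swerve — Nash equilibrium.
(Straight, Swerve): Player I prefers Swerve (3 > -3.5); Player II prefers Straight (-0.5 > -1) — not an equilibrium.
(Straight, Straight): Player I gets 4 ≥ 4 from Swerve, and Player II gets -0.5 ≥ -1 from Swerve — Nash equilibrium.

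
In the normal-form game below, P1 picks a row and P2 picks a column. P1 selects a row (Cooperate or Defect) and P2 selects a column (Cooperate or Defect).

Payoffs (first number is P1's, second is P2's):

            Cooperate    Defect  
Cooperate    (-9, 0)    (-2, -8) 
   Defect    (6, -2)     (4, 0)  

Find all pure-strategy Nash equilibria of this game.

(Defect, Defect)

(Cooperate, Cooperate): P1 prefers Defect (6 > -9) — not an equilibrium.
(Cooperate, Defect): P1 prefers Defect (4 > -2); P2 prefers Cooperate (0 > -8) — not an equilibrium.
(Defect, Cooperate): P2 prefers Defect (0 > -2) — not an equilibrium.
(Defect, Defect): P1 gets 4 ≥ -2 from Cooperate, and P2 gets 0 ≥ -2 from Cooperate — Nash equilibrium.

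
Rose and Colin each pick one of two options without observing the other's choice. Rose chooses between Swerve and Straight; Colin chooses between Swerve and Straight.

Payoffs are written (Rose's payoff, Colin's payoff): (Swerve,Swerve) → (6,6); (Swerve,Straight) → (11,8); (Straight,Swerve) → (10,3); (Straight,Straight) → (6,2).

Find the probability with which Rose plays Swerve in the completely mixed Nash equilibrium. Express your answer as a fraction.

Let x be the probability that Rose plays Swerve. In a completely mixed equilibrium, Colin must be indifferent between Swerve and Straight.
Colin's expected payoff from Swerve is 6x + 3(1−x); from Straight it is 8x + 2(1−x).
Setting these equal: 3x + 3 = 6x + 2, so x = 1/3.

1/3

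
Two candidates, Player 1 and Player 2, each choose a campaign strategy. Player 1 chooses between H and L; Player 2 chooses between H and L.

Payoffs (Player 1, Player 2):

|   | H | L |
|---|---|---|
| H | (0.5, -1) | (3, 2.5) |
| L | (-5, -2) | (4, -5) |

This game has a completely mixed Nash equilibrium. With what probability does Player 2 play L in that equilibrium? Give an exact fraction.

11/13

Let c be the probability that Player 2 plays H. In a completely mixed equilibrium, Player 1 must be indifferent between H and L.
Player 1's expected payoff from H is 0.5c + 3(1−c); from L it is −5c + 4(1−c).
Setting these equal: −2.5c + 3 = −9c + 4, so c = 2/13.
Therefore Player 2 plays L with probability 1 − 2/13 = 11/13.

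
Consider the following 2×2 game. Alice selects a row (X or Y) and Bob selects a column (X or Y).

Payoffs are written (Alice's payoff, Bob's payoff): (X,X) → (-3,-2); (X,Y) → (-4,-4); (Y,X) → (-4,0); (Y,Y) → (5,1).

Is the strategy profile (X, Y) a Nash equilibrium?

No

At (X, Y), Alice earns -4; switching to Y would give 5, so Alice would deviate.
Bob earns -4; switching to X would give -2, so Bob would deviate.
Since at least one player can profitably deviate, this is not a Nash equilibrium.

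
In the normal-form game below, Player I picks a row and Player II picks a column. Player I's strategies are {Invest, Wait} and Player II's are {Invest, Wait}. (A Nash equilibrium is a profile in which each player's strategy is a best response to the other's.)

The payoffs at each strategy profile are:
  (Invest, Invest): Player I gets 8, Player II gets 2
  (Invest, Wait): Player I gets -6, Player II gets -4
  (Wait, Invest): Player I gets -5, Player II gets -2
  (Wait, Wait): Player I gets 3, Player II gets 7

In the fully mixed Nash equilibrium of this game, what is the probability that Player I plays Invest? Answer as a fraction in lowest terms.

3/5

Let x be the probability that Player I plays Invest. In a completely mixed equilibrium, Player II must be indifferent between Invest and Wait.
Player II's expected payoff from Invest is 2x − 2(1−x); from Wait it is −4x + 7(1−x).
Setting these equal: 4x − 2 = −11x + 7, so x = 3/5.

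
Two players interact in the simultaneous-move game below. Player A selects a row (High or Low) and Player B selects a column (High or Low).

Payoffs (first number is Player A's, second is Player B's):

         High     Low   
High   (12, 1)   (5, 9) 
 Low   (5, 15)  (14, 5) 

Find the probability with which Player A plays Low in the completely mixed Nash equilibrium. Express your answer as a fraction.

Let x be the probability that Player A plays High. In a completely mixed equilibrium, Player B must be indifferent between High and Low.
Player B's expected payoff from High is x + 15(1−x); from Low it is 9x + 5(1−x).
Setting these equal: −14x + 15 = 4x + 5, so x = 5/9.
Therefore Player A plays Low with probability 1 − 5/9 = 4/9.

4/9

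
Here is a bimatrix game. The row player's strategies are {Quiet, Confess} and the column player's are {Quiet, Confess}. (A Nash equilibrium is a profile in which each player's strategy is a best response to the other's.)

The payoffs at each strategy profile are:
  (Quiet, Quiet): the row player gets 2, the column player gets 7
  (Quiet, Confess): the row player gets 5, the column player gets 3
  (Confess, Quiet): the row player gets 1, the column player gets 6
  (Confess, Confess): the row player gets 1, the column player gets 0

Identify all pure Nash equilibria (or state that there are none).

(Quiet, Quiet): the row player gets 2 ≥ 1 from Confess, and the column player gets 7 ≥ 3 from Confess — Nash equilibrium.
(Quiet, Confess): the column player prefers Quiet (7 > 3) — not an equilibrium.
(Confess, Quiet): the row player prefers Quiet (2 > 1) — not an equilibrium.
(Confess, Confess): the row player prefers Quiet (5 > 1); the column player prefers Quiet (6 > 0) — not an equilibrium.

(Quiet, Quiet)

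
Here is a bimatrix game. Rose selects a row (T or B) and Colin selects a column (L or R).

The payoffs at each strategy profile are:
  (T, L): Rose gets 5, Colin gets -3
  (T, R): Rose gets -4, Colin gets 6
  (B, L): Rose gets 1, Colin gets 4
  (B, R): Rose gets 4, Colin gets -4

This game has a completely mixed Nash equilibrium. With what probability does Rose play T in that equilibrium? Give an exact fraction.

Let p be the probability that Rose plays T. In a completely mixed equilibrium, Colin must be indifferent between L and R.
Colin's expected payoff from L is −3p + 4(1−p); from R it is 6p − 4(1−p).
Setting these equal: −7p + 4 = 10p − 4, so p = 8/17.

8/17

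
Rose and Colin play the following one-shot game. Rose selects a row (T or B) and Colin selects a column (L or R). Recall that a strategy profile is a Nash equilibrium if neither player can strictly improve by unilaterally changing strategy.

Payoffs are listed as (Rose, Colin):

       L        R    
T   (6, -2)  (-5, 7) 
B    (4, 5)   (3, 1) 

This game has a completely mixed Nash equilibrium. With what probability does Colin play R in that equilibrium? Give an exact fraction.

Let y be the probability that Colin plays L. In a completely mixed equilibrium, Rose must be indifferent between T and B.
Rose's expected payoff from T is 6y − 5(1−y); from B it is 4y + 3(1−y).
Setting these equal: 11y − 5 = y + 3, so y = 4/5.
Therefore Colin plays R with probability 1 − 4/5 = 1/5.

1/5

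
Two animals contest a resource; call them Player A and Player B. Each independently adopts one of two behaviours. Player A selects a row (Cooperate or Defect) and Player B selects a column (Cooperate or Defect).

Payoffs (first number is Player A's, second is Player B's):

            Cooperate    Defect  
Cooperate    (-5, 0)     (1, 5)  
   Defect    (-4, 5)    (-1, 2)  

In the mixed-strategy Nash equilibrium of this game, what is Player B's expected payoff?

25/8

First find x, the probability Player A plays Cooperate, from Player B's indifference between Cooperate and Defect: 5(1−x) = 5x + 2(1−x), giving x = 3/8.
Since Player B is indifferent in equilibrium, Player B's expected payoff equals the payoff from either column against (3/8, 5/8). Using Cooperate: 5(5/8) = 25/8.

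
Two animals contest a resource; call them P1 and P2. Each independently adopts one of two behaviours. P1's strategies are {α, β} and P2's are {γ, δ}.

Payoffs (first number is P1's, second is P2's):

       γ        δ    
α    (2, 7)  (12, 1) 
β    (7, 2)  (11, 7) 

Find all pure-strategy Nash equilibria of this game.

none

(α, γ): P1 prefers β (7 > 2) — not an equilibrium.
(α, δ): P2 prefers γ (7 > 1) — not an equilibrium.
(β, γ): P2 prefers δ (7 > 2) — not an equilibrium.
(β, δ): P1 prefers α (12 > 11) — not an equilibrium.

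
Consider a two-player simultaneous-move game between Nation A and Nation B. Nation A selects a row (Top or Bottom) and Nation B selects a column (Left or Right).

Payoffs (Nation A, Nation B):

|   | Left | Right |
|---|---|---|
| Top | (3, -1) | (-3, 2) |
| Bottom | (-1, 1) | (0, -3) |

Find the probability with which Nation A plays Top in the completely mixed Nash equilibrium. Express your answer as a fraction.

4/7

Let p be the probability that Nation A plays Top. In a completely mixed equilibrium, Nation B must be indifferent between Left and Right.
Nation B's expected payoff from Left is −p + (1−p); from Right it is 2p − 3(1−p).
Setting these equal: −2p + 1 = 5p − 3, so p = 4/7.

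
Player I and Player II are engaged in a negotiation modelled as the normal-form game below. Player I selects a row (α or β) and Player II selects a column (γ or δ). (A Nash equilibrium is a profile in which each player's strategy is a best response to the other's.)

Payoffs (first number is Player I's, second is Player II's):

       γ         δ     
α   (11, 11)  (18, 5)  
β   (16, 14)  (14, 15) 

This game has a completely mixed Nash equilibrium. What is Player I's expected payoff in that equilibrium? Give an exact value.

First find q, the probability Player II plays γ, from Player I's indifference between α and β: 11q + 18(1−q) = 16q + 14(1−q), giving q = 4/9.
Since Player I is indifferent in equilibrium, Player I's expected payoff equals the payoff from either row against (4/9, 5/9). Using α: 11(4/9) + 18(5/9) = 134/9.

134/9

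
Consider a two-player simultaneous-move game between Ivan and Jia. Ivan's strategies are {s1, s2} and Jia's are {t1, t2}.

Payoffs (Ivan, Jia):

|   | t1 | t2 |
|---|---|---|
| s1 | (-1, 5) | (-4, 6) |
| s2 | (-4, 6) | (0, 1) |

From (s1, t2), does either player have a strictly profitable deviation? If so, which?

Ivan

Ivan at (s1, t2) earns -4; deviating to s2 yields 0 — a strict improvement.
Jia earns 6; deviating to t1 yields 5 — not better.
Only Ivan has a strictly profitable deviation.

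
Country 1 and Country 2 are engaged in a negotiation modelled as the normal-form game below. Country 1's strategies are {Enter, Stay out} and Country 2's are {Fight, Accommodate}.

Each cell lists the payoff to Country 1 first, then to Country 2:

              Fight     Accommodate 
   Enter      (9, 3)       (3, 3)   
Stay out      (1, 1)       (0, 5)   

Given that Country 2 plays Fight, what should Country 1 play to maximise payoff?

Enter

Against Fight, Country 1 earns 9 from Enter and 1 from Stay out.
So Enter is the best response.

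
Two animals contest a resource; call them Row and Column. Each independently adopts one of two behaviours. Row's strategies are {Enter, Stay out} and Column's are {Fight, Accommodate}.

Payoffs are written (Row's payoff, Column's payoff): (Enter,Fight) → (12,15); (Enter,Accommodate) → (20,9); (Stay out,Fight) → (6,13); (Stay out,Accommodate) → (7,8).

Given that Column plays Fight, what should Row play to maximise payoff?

Enter

Against Fight, Row earns 12 from Enter and 6 from Stay out.
So Enter is the best response.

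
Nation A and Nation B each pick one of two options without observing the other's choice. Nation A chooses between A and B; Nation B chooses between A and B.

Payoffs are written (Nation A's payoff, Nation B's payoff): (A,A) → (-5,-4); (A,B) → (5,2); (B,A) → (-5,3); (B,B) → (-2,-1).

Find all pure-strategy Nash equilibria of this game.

(A, A): Nation B prefers B (2 > -4) — not an equilibrium.
(A, B): Nation A gets 5 ≥ -2 from B, and Nation B gets 2 ≥ -4 from A — Nash equilibrium.
(B, A): Nation A gets -5 ≥ -5 from A, and Nation B gets 3 ≥ -1 from B — Nash equilibrium.
(B, B): Nation A prefers A (5 > -2); Nation B prefers A (3 > -1) — not an equilibrium.

(A, B) and (B, A)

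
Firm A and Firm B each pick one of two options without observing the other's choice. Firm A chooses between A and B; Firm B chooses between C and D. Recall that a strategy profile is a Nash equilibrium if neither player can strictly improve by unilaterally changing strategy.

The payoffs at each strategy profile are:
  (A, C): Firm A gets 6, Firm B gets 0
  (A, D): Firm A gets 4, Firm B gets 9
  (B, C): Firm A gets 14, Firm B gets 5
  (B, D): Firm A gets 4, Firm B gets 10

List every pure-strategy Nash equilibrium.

(A, C): Firm A prefers B (14 > 6); Firm B prefers D (9 > 0) — not an equilibrium.
(A, D): Firm A gets 4 ≥ 4 from B, and Firm B gets 9 ≥ 0 from C — Nash equilibrium.
(B, C): Firm B prefers D (10 > 5) — not an equilibrium.
(B, D): Firm A gets 4 ≥ 4 from A, and Firm B gets 10 ≥ 5 from C — Nash equilibrium.

(A, D) and (B, D)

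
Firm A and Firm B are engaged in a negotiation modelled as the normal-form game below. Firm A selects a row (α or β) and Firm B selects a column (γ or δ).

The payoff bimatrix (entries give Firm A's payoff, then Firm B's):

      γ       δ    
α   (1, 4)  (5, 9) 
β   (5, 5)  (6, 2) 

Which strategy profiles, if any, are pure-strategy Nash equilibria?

(β, γ)

(α, γ): Firm A prefers β (5 > 1); Firm B prefers δ (9 > 4) — not an equilibrium.
(α, δ): Firm A prefers β (6 > 5) — not an equilibrium.
(β, γ): Firm A gets 5 ≥ 1 from α, and Firm B gets 5 ≥ 2 from δ — Nash equilibrium.
(β, δ): Firm B prefers γ (5 > 2) — not an equilibrium.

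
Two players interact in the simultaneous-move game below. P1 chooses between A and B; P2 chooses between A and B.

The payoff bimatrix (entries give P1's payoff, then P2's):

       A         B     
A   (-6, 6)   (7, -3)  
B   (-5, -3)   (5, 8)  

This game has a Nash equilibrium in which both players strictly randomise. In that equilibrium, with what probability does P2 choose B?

Let q be the probability that P2 plays A. In a completely mixed equilibrium, P1 must be indifferent between A and B.
P1's expected payoff from A is −6q + 7(1−q); from B it is −5q + 5(1−q).
Setting these equal: −13q + 7 = −10q + 5, so q = 2/3.
Therefore P2 plays B with probability 1 − 2/3 = 1/3.

1/3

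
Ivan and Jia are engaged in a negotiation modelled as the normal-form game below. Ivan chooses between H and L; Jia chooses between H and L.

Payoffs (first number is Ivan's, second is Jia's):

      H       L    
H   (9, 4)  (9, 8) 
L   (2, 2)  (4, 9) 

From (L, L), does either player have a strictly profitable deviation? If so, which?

Ivan at (L, L) earns 4; deviating to H yields 9 — a strict improvement.
Jia earns 9; deviating to H yields 2 — not better.
Only Ivan has a strictly profitable deviation.

Ivan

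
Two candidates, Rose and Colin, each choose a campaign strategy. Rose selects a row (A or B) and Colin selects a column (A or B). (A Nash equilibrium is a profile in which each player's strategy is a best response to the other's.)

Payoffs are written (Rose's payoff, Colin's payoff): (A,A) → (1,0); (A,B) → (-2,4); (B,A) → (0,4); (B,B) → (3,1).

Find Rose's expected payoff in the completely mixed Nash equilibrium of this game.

First find y, the probability Colin plays A, from Rose's indifference between A and B: y − 2(1−y) = 3(1−y), giving y = 5/6.
Since Rose is indifferent in equilibrium, Rose's expected payoff equals the payoff from either row against (5/6, 1/6). Using A: (5/6) − 2(1/6) = 1/2.

1/2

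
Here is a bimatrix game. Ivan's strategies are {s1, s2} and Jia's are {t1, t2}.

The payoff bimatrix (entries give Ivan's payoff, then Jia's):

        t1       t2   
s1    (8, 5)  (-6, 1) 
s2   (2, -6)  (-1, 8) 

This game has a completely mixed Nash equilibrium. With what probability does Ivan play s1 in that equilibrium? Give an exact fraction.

7/9

Let x be the probability that Ivan plays s1. In a completely mixed equilibrium, Jia must be indifferent between t1 and t2.
Jia's expected payoff from t1 is 5x − 6(1−x); from t2 it is x + 8(1−x).
Setting these equal: 11x − 6 = −7x + 8, so x = 7/9.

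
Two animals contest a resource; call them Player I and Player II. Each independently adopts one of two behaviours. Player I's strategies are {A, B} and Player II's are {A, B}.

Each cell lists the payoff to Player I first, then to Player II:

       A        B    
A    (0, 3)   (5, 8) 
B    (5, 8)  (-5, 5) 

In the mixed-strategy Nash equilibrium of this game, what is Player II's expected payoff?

First find p, the probability Player I plays A, from Player II's indifference between A and B: 3p + 8(1−p) = 8p + 5(1−p), giving p = 3/8.
Since Player II is indifferent in equilibrium, Player II's expected payoff equals the payoff from either column against (3/8, 5/8). Using A: 3(3/8) + 8(5/8) = 49/8.

49/8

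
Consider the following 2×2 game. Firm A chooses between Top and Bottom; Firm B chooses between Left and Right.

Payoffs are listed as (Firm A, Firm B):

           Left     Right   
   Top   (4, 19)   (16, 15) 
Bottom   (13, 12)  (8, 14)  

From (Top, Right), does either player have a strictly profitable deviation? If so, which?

Firm B

Firm A at (Top, Right) earns 16; deviating to Bottom yields 8 — not better.
Firm B earns 15; deviating to Left yields 19 — a strict improvement.
Only Firm B has a strictly profitable deviation.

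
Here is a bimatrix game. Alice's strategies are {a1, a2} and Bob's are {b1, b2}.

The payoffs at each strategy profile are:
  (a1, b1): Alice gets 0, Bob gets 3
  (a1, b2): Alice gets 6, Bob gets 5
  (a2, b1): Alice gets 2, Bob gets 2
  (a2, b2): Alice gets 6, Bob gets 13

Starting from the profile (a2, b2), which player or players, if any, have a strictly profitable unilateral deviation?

Neither

Alice at (a2, b2) earns 6; deviating to a1 yields 6 — not better.
Bob earns 13; deviating to b1 yields 2 — not better.
Neither player can strictly improve; the profile is a Nash equilibrium.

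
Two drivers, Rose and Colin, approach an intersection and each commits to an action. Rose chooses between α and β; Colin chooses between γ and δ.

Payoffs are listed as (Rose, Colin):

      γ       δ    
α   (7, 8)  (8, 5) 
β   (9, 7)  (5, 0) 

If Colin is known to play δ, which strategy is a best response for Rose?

Against δ, Rose earns 8 from α and 5 from β.
So α is the best response.

α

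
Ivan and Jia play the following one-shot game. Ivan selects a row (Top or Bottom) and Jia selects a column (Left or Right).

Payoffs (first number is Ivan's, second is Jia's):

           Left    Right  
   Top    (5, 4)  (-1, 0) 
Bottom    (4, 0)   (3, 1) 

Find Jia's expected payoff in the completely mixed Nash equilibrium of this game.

First find p, the probability Ivan plays Top, from Jia's indifference between Left and Right: 4p = (1−p), giving p = 1/5.
Since Jia is indifferent in equilibrium, Jia's expected payoff equals the payoff from either column against (1/5, 4/5). Using Left: 4(1/5) = 4/5.

4/5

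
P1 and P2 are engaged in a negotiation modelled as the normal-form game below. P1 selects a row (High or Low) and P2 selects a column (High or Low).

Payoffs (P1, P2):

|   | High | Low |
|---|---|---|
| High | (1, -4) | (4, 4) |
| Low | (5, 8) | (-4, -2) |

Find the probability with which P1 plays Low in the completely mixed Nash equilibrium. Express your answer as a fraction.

Let p be the probability that P1 plays High. In a completely mixed equilibrium, P2 must be indifferent between High and Low.
P2's expected payoff from High is −4p + 8(1−p); from Low it is 4p − 2(1−p).
Setting these equal: −12p + 8 = 6p − 2, so p = 5/9.
Therefore P1 plays Low with probability 1 − 5/9 = 4/9.

4/9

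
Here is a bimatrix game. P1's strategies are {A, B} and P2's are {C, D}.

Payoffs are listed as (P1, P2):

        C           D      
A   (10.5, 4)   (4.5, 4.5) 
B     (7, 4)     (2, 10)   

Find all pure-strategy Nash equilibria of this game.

(A, C): P2 prefers D (4.5 > 4) — not an equilibrium.
(A, D): P1 gets 4.5 ≥ 2 from B, and P2 gets 4.5 ≥ 4 from C — Nash equilibrium.
(B, C): P1 prefers A (10.5 > 7); P2 prefers D (10 > 4) — not an equilibrium.
(B, D): P1 prefers A (4.5 > 2) — not an equilibrium.

(A, D)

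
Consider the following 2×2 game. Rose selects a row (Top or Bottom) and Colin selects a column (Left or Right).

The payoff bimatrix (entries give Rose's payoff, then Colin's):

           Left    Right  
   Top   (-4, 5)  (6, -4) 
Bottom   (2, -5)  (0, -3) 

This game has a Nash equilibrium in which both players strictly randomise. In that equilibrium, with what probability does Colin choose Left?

Let q be the probability that Colin plays Left. In a completely mixed equilibrium, Rose must be indifferent between Top and Bottom.
Rose's expected payoff from Top is −4q + 6(1−q); from Bottom it is 2q.
Setting these equal: −10q + 6 = 2q, so q = 1/2.

1/2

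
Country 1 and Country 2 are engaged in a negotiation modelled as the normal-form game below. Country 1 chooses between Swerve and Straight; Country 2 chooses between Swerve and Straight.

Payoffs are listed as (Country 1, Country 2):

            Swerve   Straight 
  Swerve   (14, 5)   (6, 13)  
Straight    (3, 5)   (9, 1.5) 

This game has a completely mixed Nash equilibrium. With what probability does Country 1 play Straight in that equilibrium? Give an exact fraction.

16/23

Let p be the probability that Country 1 plays Swerve. In a completely mixed equilibrium, Country 2 must be indifferent between Swerve and Straight.
Country 2's expected payoff from Swerve is 5p + 5(1−p); from Straight it is 13p + 1.5(1−p).
Setting these equal: 5 = 11.5p + 1.5, so p = 7/23.
Therefore Country 1 plays Straight with probability 1 − 7/23 = 16/23.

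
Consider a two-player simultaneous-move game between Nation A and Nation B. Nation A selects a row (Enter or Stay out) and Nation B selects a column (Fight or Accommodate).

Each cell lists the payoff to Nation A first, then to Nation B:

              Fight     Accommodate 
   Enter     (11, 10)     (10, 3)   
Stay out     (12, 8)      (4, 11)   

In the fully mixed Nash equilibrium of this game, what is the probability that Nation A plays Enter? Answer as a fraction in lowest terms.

3/10

Let r be the probability that Nation A plays Enter. In a completely mixed equilibrium, Nation B must be indifferent between Fight and Accommodate.
Nation B's expected payoff from Fight is 10r + 8(1−r); from Accommodate it is 3r + 11(1−r).
Setting these equal: 2r + 8 = −8r + 11, so r = 3/10.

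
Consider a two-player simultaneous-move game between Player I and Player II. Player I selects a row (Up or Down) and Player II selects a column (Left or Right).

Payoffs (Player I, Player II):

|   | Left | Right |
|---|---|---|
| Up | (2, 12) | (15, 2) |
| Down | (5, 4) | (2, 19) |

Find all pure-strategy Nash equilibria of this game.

(Up, Left): Player I prefers Down (5 > 2) — not an equilibrium.
(Up, Right): Player II prefers Left (12 > 2) — not an equilibrium.
(Down, Left): Player II prefers Right (19 > 4) — not an equilibrium.
(Down, Right): Player I prefers Up (15 > 2) — not an equilibrium.

none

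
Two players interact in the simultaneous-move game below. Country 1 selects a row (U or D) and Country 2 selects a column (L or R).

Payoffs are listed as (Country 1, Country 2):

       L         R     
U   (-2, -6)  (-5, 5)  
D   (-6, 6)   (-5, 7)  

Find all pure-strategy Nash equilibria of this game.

(U, L): Country 2 prefers R (5 > -6) — not an equilibrium.
(U, R): Country 1 gets -5 ≥ -5 from D, and Country 2 gets 5 ≥ -6 from L — Nash equilibrium.
(D, L): Country 1 prefers U (-2 > -6); Country 2 prefers R (7 > 6) — not an equilibrium.
(D, R): Country 1 gets -5 ≥ -5 from U, and Country 2 gets 7 ≥ 6 from L — Nash equilibrium.

(U, R) and (D, R)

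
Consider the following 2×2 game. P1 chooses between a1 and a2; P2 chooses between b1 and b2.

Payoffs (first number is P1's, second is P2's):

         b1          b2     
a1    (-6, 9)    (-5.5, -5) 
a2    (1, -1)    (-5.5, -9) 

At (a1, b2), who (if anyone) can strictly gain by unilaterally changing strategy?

P1 at (a1, b2) earns -5.5; deviating to a2 yields -5.5 — not better.
P2 earns -5; deviating to b1 yields 9 — a strict improvement.
Only P2 has a strictly profitable deviation.

P2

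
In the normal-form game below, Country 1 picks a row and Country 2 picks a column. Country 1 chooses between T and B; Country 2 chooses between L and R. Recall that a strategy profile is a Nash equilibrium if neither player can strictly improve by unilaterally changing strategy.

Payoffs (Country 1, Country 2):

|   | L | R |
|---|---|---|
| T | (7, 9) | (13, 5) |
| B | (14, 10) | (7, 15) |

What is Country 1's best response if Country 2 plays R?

Against R, Country 1 earns 13 from T and 7 from B.
So T is the best response.

T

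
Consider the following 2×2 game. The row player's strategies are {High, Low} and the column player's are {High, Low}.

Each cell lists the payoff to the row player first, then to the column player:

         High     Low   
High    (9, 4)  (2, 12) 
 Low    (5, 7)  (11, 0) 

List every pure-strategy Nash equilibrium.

(High, High): the column player prefers Low (12 > 4) — not an equilibrium.
(High, Low): the row player prefers Low (11 > 2) — not an equilibrium.
(Low, High): the row player prefers High (9 > 5) — not an equilibrium.
(Low, Low): the column player prefers High (7 > 0) — not an equilibrium.

none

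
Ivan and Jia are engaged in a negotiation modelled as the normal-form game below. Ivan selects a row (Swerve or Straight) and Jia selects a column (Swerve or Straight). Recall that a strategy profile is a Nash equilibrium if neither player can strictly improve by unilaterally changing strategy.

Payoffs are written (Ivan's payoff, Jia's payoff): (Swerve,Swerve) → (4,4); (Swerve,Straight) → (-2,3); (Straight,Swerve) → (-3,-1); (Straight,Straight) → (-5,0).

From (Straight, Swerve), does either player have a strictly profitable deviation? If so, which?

Ivan at (Straight, Swerve) earns -3; deviating to Swerve yields 4 — a strict improvement.
Jia earns -1; deviating to Straight yields 0 — a strict improvement.
Both Ivan and Jia have strictly profitable deviations.

Both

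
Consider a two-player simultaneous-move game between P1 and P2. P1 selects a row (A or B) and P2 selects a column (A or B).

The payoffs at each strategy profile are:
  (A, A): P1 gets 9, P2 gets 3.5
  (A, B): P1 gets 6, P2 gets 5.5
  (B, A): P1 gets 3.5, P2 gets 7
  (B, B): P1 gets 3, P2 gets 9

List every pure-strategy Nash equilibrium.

(A, A): P2 prefers B (5.5 > 3.5) — not an equilibrium.
(A, B): P1 gets 6 ≥ 3 from B, and P2 gets 5.5 ≥ 3.5 from A — Nash equilibrium.
(B, A): P1 prefers A (9 > 3.5); P2 prefers B (9 > 7) — not an equilibrium.
(B, B): P1 prefers A (6 > 3) — not an equilibrium.

(A, B)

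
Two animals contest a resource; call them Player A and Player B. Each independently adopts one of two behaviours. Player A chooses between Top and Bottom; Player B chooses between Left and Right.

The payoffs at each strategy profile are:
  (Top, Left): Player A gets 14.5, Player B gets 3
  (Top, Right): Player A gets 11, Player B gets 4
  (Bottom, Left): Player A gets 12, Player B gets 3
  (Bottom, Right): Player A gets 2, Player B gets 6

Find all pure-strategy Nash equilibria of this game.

(Top, Left): Player B prefers Right (4 > 3) — not an equilibrium.
(Top, Right): Player A gets 11 ≥ 2 from Bottom, and Player B gets 4 ≥ 3 from Left — Nash equilibrium.
(Bottom, Left): Player A prefers Top (14.5 > 12); Player B prefers Right (6 > 3) — not an equilibrium.
(Bottom, Right): Player A prefers Top (11 > 2) — not an equilibrium.

(Top, Right)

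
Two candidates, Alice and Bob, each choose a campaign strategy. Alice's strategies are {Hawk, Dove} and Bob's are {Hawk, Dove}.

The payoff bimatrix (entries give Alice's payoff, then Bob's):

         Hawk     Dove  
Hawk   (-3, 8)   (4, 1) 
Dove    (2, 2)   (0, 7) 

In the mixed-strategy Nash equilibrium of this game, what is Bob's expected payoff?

9/2

First find x, the probability Alice plays Hawk, from Bob's indifference between Hawk and Dove: 8x + 2(1−x) = x + 7(1−x), giving x = 5/12.
Since Bob is indifferent in equilibrium, Bob's expected payoff equals the payoff from either column against (5/12, 7/12). Using Hawk: 8(5/12) + 2(7/12) = 9/2.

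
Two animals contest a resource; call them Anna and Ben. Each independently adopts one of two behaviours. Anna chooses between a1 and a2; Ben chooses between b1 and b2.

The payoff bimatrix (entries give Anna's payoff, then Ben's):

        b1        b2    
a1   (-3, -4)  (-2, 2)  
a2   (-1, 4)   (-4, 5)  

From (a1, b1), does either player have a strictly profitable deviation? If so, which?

Anna at (a1, b1) earns -3; deviating to a2 yields -1 — a strict improvement.
Ben earns -4; deviating to b2 yields 2 — a strict improvement.
Both Anna and Ben have strictly profitable deviations.

Both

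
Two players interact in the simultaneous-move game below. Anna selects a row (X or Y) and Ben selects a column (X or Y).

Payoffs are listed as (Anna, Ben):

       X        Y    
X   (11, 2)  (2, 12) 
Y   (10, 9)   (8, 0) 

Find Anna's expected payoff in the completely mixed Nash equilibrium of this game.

First find y, the probability Ben plays X, from Anna's indifference between X and Y: 11y + 2(1−y) = 10y + 8(1−y), giving y = 6/7.
Since Anna is indifferent in equilibrium, Anna's expected payoff equals the payoff from either row against (6/7, 1/7). Using X: 11(6/7) + 2(1/7) = 68/7.

68/7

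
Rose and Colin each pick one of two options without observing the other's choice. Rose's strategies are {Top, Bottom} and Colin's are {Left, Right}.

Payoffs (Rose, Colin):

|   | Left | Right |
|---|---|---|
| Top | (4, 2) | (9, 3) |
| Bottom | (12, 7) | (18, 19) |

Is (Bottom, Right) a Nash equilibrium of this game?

At (Bottom, Right), Rose earns 18; switching to Top would give 9, so Rose has no profitable deviation.
Colin earns 19; switching to Left would give 7, so Colin has no profitable deviation.
Neither player can gain by a unilateral deviation, so this profile is a Nash equilibrium.

Yes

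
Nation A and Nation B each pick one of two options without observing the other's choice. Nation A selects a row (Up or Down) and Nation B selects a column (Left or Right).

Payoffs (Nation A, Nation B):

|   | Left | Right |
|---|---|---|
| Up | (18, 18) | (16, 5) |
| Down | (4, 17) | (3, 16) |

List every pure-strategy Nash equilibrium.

(Up, Left): Nation A gets 18 ≥ 4 from Down, and Nation B gets 18 ≥ 5 from Right — Nash equilibrium.
(Up, Right): Nation B prefers Left (18 > 5) — not an equilibrium.
(Down, Left): Nation A prefers Up (18 > 4) — not an equilibrium.
(Down, Right): Nation A prefers Up (16 > 3); Nation B prefers Left (17 > 16) — not an equilibrium.

(Up, Left)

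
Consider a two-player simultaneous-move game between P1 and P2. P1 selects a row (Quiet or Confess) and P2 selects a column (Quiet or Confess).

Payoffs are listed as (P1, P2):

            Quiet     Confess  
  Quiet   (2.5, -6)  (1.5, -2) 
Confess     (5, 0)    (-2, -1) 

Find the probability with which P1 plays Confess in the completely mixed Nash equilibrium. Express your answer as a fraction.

Let x be the probability that P1 plays Quiet. In a completely mixed equilibrium, P2 must be indifferent between Quiet and Confess.
P2's expected payoff from Quiet is −6x; from Confess it is −2x − (1−x).
Setting these equal: −6x = −x − 1, so x = 1/5.
Therefore P1 plays Confess with probability 1 − 1/5 = 4/5.

4/5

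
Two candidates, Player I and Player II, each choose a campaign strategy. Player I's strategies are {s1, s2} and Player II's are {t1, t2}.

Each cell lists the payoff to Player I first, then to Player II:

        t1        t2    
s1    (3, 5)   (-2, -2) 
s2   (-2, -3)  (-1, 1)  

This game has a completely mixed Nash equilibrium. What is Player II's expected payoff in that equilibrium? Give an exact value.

First find x, the probability Player I plays s1, from Player II's indifference between t1 and t2: 5x − 3(1−x) = −2x + (1−x), giving x = 4/11.
Since Player II is indifferent in equilibrium, Player II's expected payoff equals the payoff from either column against (4/11, 7/11). Using t1: 5(4/11) − 3(7/11) = -1/11.

-1/11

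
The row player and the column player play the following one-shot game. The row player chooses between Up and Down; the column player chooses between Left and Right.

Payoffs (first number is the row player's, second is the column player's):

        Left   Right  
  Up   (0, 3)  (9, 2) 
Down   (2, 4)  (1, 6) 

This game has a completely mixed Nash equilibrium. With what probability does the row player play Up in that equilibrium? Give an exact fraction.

Let p be the probability that the row player plays Up. In a completely mixed equilibrium, the column player must be indifferent between Left and Right.
The column player's expected payoff from Left is 3p + 4(1−p); from Right it is 2p + 6(1−p).
Setting these equal: −p + 4 = −4p + 6, so p = 2/3.

2/3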